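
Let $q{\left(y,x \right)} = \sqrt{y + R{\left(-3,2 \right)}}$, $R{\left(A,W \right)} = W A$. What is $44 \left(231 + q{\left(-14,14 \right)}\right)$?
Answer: $10164 + 88 i \sqrt{5} \approx 10164.0 + 196.77 i$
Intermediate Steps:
$R{\left(A,W \right)} = A W$
$q{\left(y,x \right)} = \sqrt{-6 + y}$ ($q{\left(y,x \right)} = \sqrt{y - 6} = \sqrt{-6 + y}$)
$44 \left(231 + q{\left(-14,14 \right)}\right) = 44 \left(231 + \sqrt{-6 - 14}\right) = 44 \left(231 + \sqrt{-20}\right) = 44 \left(231 + 2 i \sqrt{5}\right) = 10164 + 88 i \sqrt{5}$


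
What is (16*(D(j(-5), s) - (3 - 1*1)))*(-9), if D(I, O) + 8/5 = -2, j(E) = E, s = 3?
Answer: 4032/5 ≈ 806.40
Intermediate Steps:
D(I, O) = -18/5 (D(I, O) = -8/5 - 2 = -18/5)
(16*(D(j(-5), s) - (3 - 1*1)))*(-9) = (16*(-18/5 - (3 - 1*1)))*(-9) = (16*(-18/5 - (3 - 1)))*(-9) = (16*(-18/5 - 1*2))*(-9) = (16*(-18/5 - 2))*(-9) = (16*(-28/5))*(-9) = -448/5*(-9) = 4032/5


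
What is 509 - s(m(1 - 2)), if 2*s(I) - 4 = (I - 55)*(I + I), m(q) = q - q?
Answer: 507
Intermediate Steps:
m(q) = 0
s(I) = 2 + I*(-55 + I) (s(I) = 2 + ((I - 55)*(I + I))/2 = 2 + ((-55 + I)*(2*I))/2 = 2 + (2*I*(-55 + I))/2 = 2 + I*(-55 + I))
509 - s(m(1 - 2)) = 509 - (2 + 0² - 55*0) = 509 - (2 + 0 + 0) = 509 - 1*2 = 509 - 2 = 507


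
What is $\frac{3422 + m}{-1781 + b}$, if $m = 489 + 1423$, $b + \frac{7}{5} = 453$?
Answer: $- \frac{26670}{6647} \approx -4.0123$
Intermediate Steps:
$b = \frac{2258}{5}$ ($b = - \frac{7}{5} + 453 = \frac{2258}{5} \approx 451.6$)
$m = 1912$
$\frac{3422 + m}{-1781 + b} = \frac{3422 + 1912}{-1781 + \frac{2258}{5}} = \frac{5334}{- \frac{6647}{5}} = 5334 \left(- \frac{5}{6647}\right) = - \frac{26670}{6647}$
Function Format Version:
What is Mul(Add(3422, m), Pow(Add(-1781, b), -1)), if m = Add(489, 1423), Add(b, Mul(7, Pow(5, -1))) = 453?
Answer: Rational(-26670, 6647) ≈ -4.0123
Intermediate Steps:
b = Rational(2258, 5) (b = Add(Rational(-7, 5), 453) = Rational(2258, 5) ≈ 451.60)
m = 1912
Mul(Add(3422, m), Pow(Add(-1781, b), -1)) = Mul(Add(3422, 1912), Pow(Add(-1781, Rational(2258, 5)), -1)) = Mul(5334, Pow(Rational(-6647, 5), -1)) = Mul(5334, Rational(-5, 6647)) = Rational(-26670, 6647)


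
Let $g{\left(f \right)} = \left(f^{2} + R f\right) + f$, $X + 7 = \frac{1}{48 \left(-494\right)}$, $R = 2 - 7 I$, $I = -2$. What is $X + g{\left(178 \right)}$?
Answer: $\frac{822877535}{23712} \approx 34703.0$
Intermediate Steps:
$R = 16$ ($R = 2 - -14 = 2 + 14 = 16$)
$X = - \frac{165985}{23712}$ ($X = -7 + \frac{1}{48 \left(-494\right)} = -7 + \frac{1}{-23712} = -7 - \frac{1}{23712} = - \frac{165985}{23712} \approx -7.0$)
$g{\left(f \right)} = f^{2} + 17 f$ ($g{\left(f \right)} = \left(f^{2} + 16 f\right) + f = f^{2} + 17 f$)
$X + g{\left(178 \right)} = - \frac{165985}{23712} + 178 \left(17 + 178\right) = - \frac{165985}{23712} + 178 \cdot 195 = - \frac{165985}{23712} + 34710 = \frac{822877535}{23712}$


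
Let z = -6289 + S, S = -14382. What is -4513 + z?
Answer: -25184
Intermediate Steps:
z = -20671 (z = -6289 - 14382 = -20671)
-4513 + z = -4513 - 20671 = -25184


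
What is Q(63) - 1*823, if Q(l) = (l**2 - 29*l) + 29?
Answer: 1348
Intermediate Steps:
Q(l) = 29 + l**2 - 29*l
Q(63) - 1*823 = (29 + 63**2 - 29*63) - 1*823 = (29 + 3969 - 1827) - 823 = 2171 - 823 = 1348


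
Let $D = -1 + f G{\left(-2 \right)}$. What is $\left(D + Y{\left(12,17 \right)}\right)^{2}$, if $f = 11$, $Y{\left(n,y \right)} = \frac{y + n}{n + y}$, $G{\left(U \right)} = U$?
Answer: $484$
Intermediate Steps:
$Y{\left(n,y \right)} = 1$ ($Y{\left(n,y \right)} = \frac{n + y}{n + y} = 1$)
$D = -23$ ($D = -1 + 11 \left(-2\right) = -1 - 22 = -23$)
$\left(D + Y{\left(12,17 \right)}\right)^{2} = \left(-23 + 1\right)^{2} = \left(-22\right)^{2} = 484$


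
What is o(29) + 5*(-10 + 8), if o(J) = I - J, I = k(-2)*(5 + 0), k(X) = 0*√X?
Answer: -39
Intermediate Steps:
k(X) = 0
I = 0 (I = 0*(5 + 0) = 0*5 = 0)
o(J) = -J (o(J) = 0 - J = -J)
o(29) + 5*(-10 + 8) = -1*29 + 5*(-10 + 8) = -29 + 5*(-2) = -29 - 10 = -39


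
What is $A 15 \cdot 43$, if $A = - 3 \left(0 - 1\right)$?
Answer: $1935$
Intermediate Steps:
$A = 3$ ($A = \left(-3\right) \left(-1\right) = 3$)
$A 15 \cdot 43 = 3 \cdot 15 \cdot 43 = 45 \cdot 43 = 1935$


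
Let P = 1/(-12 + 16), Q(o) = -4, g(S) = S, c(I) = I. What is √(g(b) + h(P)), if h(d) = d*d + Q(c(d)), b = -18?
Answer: 3*I*√39/4 ≈ 4.6837*I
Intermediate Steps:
P = ¼ (P = 1/4 = ¼ ≈ 0.25000)
h(d) = -4 + d² (h(d) = d*d - 4 = d² - 4 = -4 + d²)
√(g(b) + h(P)) = √(-18 + (-4 + (¼)²)) = √(-18 + (-4 + 1/16)) = √(-18 - 63/16) = √(-351/16) = 3*I*√39/4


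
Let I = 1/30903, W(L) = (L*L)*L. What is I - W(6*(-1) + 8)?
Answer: -247223/30903 ≈ -8.0000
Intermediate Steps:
W(L) = L³ (W(L) = L²*L = L³)
I = 1/30903 ≈ 3.2359e-5
I - W(6*(-1) + 8) = 1/30903 - (6*(-1) + 8)³ = 1/30903 - (-6 + 8)³ = 1/30903 - 1*2³ = 1/30903 - 1*8 = 1/30903 - 8 = -247223/30903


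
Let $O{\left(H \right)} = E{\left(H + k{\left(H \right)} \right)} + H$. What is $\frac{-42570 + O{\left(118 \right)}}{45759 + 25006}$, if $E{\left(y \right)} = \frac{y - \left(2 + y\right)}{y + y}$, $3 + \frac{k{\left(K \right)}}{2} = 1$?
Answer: $- \frac{4839529}{8067210} \approx -0.5999$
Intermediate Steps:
$k{\left(K \right)} = -4$ ($k{\left(K \right)} = -6 + 2 \cdot 1 = -6 + 2 = -4$)
$E{\left(y \right)} = - \frac{1}{y}$ ($E{\left(y \right)} = - \frac{2}{2 y} = - 2 \frac{1}{2 y} = - \frac{1}{y}$)
$O{\left(H \right)} = H - \frac{1}{-4 + H}$ ($O{\left(H \right)} = - \frac{1}{H - 4} + H = - \frac{1}{-4 + H} + H = H - \frac{1}{-4 + H}$)
$\frac{-42570 + O{\left(118 \right)}}{45759 + 25006} = \frac{-42570 + \frac{-1 + 118 \left(-4 + 118\right)}{-4 + 118}}{45759 + 25006} = \frac{-42570 + \frac{-1 + 118 \cdot 114}{114}}{70765} = \left(-42570 + \frac{-1 + 13452}{114}\right) \frac{1}{70765} = \left(-42570 + \frac{1}{114} \cdot 13451\right) \frac{1}{70765} = \left(-42570 + \frac{13451}{114}\right) \frac{1}{70765} = \left(- \frac{4839529}{114}\right) \frac{1}{70765} = - \frac{4839529}{8067210}$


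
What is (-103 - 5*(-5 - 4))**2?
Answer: 3364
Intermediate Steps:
(-103 - 5*(-5 - 4))**2 = (-103 - 5*(-9))**2 = (-103 + 45)**2 = (-58)**2 = 3364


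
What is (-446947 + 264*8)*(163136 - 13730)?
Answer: -66461018010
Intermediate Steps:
(-446947 + 264*8)*(163136 - 13730) = (-446947 + 2112)*149406 = -444835*149406 = -66461018010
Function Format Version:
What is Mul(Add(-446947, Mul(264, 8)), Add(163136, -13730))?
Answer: -66461018010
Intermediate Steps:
Mul(Add(-446947, Mul(264, 8)), Add(163136, -13730)) = Mul(Add(-446947, 2112), 149406) = Mul(-444835, 149406) = -66461018010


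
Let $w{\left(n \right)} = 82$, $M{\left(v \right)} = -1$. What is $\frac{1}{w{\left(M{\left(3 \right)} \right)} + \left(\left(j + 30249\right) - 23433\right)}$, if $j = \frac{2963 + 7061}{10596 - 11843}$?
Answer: $\frac{1247}{8591782} \approx 0.00014514$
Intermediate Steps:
$j = - \frac{10024}{1247}$ ($j = \frac{10024}{-1247} = 10024 \left(- \frac{1}{1247}\right) = - \frac{10024}{1247} \approx -8.0385$)
$\frac{1}{w{\left(M{\left(3 \right)} \right)} + \left(\left(j + 30249\right) - 23433\right)} = \frac{1}{82 + \left(\left(- \frac{10024}{1247} + 30249\right) - 23433\right)} = \frac{1}{82 + \left(\frac{37710479}{1247} - 23433\right)} = \frac{1}{82 + \frac{8489528}{1247}} = \frac{1}{\frac{8591782}{1247}} = \frac{1247}{8591782}$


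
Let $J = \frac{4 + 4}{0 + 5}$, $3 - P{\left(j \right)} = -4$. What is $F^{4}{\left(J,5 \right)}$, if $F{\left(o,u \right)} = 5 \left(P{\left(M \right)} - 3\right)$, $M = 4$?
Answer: $160000$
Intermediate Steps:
$P{\left(j \right)} = 7$ ($P{\left(j \right)} = 3 - -4 = 3 + 4 = 7$)
$J = \frac{8}{5} \approx 1.6$
$F{\left(o,u \right)} = 20$ ($F{\left(o,u \right)} = 5 \left(7 - 3\right) = 5 \cdot 4 = 20$)
$F^{4}{\left(J,5 \right)} = 20^{4} = 160000$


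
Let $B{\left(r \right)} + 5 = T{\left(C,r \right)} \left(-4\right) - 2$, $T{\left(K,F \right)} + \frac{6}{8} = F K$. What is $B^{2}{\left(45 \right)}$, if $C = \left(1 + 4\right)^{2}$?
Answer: $20286016$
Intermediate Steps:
$C = 25$ ($C = 5^{2} = 25$)
$T{\left(K,F \right)} = - \frac{3}{4} + F K$
$B{\left(r \right)} = -4 - 100 r$ ($B{\left(r \right)} = -5 + \left(\left(- \frac{3}{4} + r 25\right) \left(-4\right) - 2\right) = -5 + \left(\left(- \frac{3}{4} + 25 r\right) \left(-4\right) - 2\right) = -5 - \left(-1 + 100 r\right) = -4 - 100 r$)
$B^{2}{\left(45 \right)} = \left(-4 - 4500\right)^{2} = \left(-4504\right)^{2} = 20286016$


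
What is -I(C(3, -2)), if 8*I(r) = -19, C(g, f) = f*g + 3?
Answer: 19/8 ≈ 2.3750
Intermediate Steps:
C(g, f) = 3 + f*g
I(r) = -19/8 (I(r) = (⅛)*(-19) = -19/8)
-I(C(3, -2)) = -1*(-19/8) = 19/8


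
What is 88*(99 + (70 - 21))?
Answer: 13024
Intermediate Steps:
88*(99 + (70 - 21)) = 88*(99 + 49) = 88*148 = 13024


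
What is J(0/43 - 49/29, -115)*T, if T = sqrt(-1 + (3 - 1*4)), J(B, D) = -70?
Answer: -70*I*sqrt(2) ≈ -98.995*I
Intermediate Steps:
T = I*sqrt(2) (T = sqrt(-1 + (3 - 4)) = sqrt(-1 - 1) = sqrt(-2) = I*sqrt(2) ≈ 1.4142*I)
J(0/43 - 49/29, -115)*T = -70*I*sqrt(2)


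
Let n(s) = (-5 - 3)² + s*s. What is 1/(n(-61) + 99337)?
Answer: 1/103122 ≈ 9.6973e-6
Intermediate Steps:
n(s) = 64 + s² (n(s) = (-8)² + s² = 64 + s²)
1/(n(-61) + 99337) = 1/((64 + (-61)²) + 99337) = 1/((64 + 3721) + 99337) = 1/(3785 + 99337) = 1/103122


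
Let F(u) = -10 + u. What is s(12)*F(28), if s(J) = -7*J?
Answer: -1512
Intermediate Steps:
s(12)*F(28) = (-7*12)*(-10 + 28) = -84*18 = -1512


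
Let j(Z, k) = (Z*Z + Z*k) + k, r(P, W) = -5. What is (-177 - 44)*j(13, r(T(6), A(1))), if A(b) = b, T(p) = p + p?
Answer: -21879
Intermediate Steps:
T(p) = 2*p
j(Z, k) = k + Z² + Z*k (j(Z, k) = (Z² + Z*k) + k = k + Z² + Z*k)
(-177 - 44)*j(13, r(T(6), A(1))) = (-177 - 44)*(-5 + 13² + 13*(-5)) = -221*(-5 + 169 - 65) = -221*99 = -21879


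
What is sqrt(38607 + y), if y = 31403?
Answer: sqrt(70010) ≈ 264.59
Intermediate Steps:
sqrt(38607 + y) = sqrt(38607 + 31403) = sqrt(70010)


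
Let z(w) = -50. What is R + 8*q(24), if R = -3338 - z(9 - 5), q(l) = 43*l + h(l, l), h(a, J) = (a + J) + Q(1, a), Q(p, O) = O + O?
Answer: 5736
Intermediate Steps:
Q(p, O) = 2*O
h(a, J) = J + 3*a (h(a, J) = (a + J) + 2*a = (J + a) + 2*a = J + 3*a)
q(l) = 47*l (q(l) = 43*l + (l + 3*l) = 43*l + 4*l = 47*l)
R = -3288 (R = -3338 - 1*(-50) = -3338 + 50 = -3288)
R + 8*q(24) = -3288 + 8*(47*24) = -3288 + 8*1128 = -3288 + 9024 = 5736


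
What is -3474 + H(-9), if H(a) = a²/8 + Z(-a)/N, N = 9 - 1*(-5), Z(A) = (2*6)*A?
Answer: -193545/56 ≈ -3456.2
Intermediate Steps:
Z(A) = 12*A
N = 14 (N = 9 + 5 = 14)
H(a) = -6*a/7 + a²/8 (H(a) = a²/8 + (12*(-a))/14 = a²*(⅛) - 12*a*(1/14) = a²/8 - 6*a/7 = -6*a/7 + a²/8)
-3474 + H(-9) = -3474 + (1/56)*(-9)*(-48 + 7*(-9)) = -3474 + (1/56)*(-9)*(-48 - 63) = -3474 + (1/56)*(-9)*(-111) = -3474 + 999/56 = -193545/56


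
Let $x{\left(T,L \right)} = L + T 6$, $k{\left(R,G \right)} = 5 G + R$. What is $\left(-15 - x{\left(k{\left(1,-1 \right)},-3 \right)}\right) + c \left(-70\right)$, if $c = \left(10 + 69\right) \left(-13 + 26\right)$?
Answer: $-71878$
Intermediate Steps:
$c = 1027$ ($c = 79 \cdot 13 = 1027$)
$k{\left(R,G \right)} = R + 5 G$
$x{\left(T,L \right)} = L + 6 T$
$\left(-15 - x{\left(k{\left(1,-1 \right)},-3 \right)}\right) + c \left(-70\right) = \left(-15 - \left(-3 + 6 \left(1 + 5 \left(-1\right)\right)\right)\right) + 1027 \left(-70\right) = \left(-15 - \left(-3 + 6 \left(1 - 5\right)\right)\right) - 71890 = \left(-15 - \left(-3 + 6 \left(-4\right)\right)\right) - 71890 = \left(-15 - \left(-3 - 24\right)\right) - 71890 = \left(-15 - -27\right) - 71890 = \left(-15 + 27\right) - 71890 = 12 - 71890 = -71878$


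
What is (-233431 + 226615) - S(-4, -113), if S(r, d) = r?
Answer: -6812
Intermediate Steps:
(-233431 + 226615) - S(-4, -113) = (-233431 + 226615) - 1*(-4) = -6816 + 4 = -6812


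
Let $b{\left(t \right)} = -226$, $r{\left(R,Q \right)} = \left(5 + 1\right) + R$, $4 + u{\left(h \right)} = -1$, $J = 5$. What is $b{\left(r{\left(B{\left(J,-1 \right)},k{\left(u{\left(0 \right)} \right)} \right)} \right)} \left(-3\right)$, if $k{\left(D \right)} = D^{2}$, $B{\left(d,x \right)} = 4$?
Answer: $678$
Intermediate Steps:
$u{\left(h \right)} = -5$ ($u{\left(h \right)} = -4 - 1 = -5$)
$r{\left(R,Q \right)} = 6 + R$
$b{\left(r{\left(B{\left(J,-1 \right)},k{\left(u{\left(0 \right)} \right)} \right)} \right)} \left(-3\right) = \left(-226\right) \left(-3\right) = 678$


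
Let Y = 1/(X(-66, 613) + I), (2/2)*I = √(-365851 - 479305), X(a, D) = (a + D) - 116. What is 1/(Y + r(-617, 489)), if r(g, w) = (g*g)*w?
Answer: 47978083631747/8931452324386577779225 + I*√211289/17862904648773155558450 ≈ 5.3718e-9 + 2.5733e-20*I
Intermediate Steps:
X(a, D) = -116 + D + a (X(a, D) = (D + a) - 116 = -116 + D + a)
I = 2*I*√211289 (I = √(-365851 - 479305) = √(-845156) = 2*I*√211289 ≈ 919.32*I)
r(g, w) = w*g² (r(g, w) = g²*w = w*g²)
Y = 1/(431 + 2*I*√211289) (Y = 1/((-116 + 613 - 66) + 2*I*√211289) = 1/(431 + 2*I*√211289) ≈ 0.00041807 - 0.00089175*I)
1/(Y + r(-617, 489)) = 1/((431/1030917 - 2*I*√211289/1030917) + 489*(-617)²) = 1/((431/1030917 - 2*I*√211289/1030917) + 489*380689) = 1/((431/1030917 - 2*I*√211289/1030917) + 186156921) = 1/(191912334526988/1030917 - 2*I*√211289/1030917)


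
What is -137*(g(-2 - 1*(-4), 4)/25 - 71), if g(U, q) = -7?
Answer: 244134/25 ≈ 9765.4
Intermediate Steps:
-137*(g(-2 - 1*(-4), 4)/25 - 71) = -137*(-7/25 - 71) = -137*(-1782/25) = 244134/25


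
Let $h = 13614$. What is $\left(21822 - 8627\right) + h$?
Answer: $26809$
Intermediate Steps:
$\left(21822 - 8627\right) + h = \left(21822 - 8627\right) + 13614 = 13195 + 13614 = 26809$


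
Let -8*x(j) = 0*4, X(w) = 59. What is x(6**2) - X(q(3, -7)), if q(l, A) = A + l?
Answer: -59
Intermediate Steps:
x(j) = 0 (x(j) = -0*4 = -1/8*0 = 0)
x(6**2) - X(q(3, -7)) = 0 - 1*59 = 0 - 59 = -59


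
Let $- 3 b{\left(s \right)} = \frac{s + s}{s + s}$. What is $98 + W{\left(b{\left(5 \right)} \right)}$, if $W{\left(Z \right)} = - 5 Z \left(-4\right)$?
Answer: $\frac{274}{3} \approx 91.333$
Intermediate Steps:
$b{\left(s \right)} = - \frac{1}{3}$ ($b{\left(s \right)} = - \frac{\left(s + s\right) \frac{1}{s + s}}{3} = - \frac{2 s \frac{1}{2 s}}{3} = \left(- \frac{1}{3}\right) 1 = - \frac{1}{3}$)
$W{\left(Z \right)} = 20 Z$
$98 + W{\left(b{\left(5 \right)} \right)} = 98 + 20 \left(- \frac{1}{3}\right) = 98 - \frac{20}{3} = \frac{274}{3}$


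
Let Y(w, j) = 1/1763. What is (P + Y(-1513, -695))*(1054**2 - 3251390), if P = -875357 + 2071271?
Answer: -4512967639505542/1763 ≈ -2.5598e+12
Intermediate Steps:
Y(w, j) = 1/1763
P = 1195914
(P + Y(-1513, -695))*(1054**2 - 3251390) = (1195914 + 1/1763)*(1054**2 - 3251390) = 2108396383*(1110916 - 3251390)/1763 = (2108396383/1763)*(-2140474) = -4512967639505542/1763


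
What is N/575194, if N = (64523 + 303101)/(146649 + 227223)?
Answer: 45953/26881116396 ≈ 1.7095e-6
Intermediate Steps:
N = 45953/46734 (N = 367624/373872 = 367624*(1/373872) = 45953/46734 ≈ 0.98329)
N/575194 = (45953/46734)/575194 = (45953/46734)*(1/575194) = 45953/26881116396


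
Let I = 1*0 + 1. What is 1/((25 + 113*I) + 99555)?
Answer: 1/99693 ≈ 1.0031e-5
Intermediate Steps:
I = 1 (I = 0 + 1 = 1)
1/((25 + 113*I) + 99555) = 1/((25 + 113*1) + 99555) = 1/((25 + 113) + 99555) = 1/(138 + 99555) = 1/99693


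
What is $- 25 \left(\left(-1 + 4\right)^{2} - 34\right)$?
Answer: $625$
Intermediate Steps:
$- 25 \left(\left(-1 + 4\right)^{2} - 34\right) = - 25 \left(3^{2} - 34\right) = - 25 \left(9 - 34\right) = \left(-25\right) \left(-25\right) = 625$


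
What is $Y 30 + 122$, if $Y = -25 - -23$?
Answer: $62$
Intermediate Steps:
$Y = -2$ ($Y = -25 + 23 = -2$)
$Y 30 + 122 = \left(-2\right) 30 + 122 = -60 + 122 = 62$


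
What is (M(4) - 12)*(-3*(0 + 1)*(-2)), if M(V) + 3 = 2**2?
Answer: -66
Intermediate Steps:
M(V) = 1 (M(V) = -3 + 2**2 = -3 + 4 = 1)
(M(4) - 12)*(-3*(0 + 1)*(-2)) = (1 - 12)*(-3*(0 + 1)*(-2)) = -(-33)*1*(-2) = -(-33)*(-2) = -11*6 = -66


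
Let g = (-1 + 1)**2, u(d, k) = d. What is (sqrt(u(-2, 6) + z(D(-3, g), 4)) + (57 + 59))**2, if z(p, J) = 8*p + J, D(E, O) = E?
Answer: (116 + I*sqrt(22))**2 ≈ 13434.0 + 1088.2*I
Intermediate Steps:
g = 0 (g = 0**2 = 0)
z(p, J) = J + 8*p
(sqrt(u(-2, 6) + z(D(-3, g), 4)) + (57 + 59))**2 = (sqrt(-2 + (4 + 8*(-3))) + (57 + 59))**2 = (sqrt(-2 + (4 - 24)) + 116)**2 = (sqrt(-2 - 20) + 116)**2 = (sqrt(-22) + 116)**2 = (I*sqrt(22) + 116)**2 = (116 + I*sqrt(22))**2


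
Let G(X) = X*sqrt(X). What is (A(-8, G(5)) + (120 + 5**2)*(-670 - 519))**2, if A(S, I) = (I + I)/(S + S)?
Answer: 1902302977725/64 + 862025*sqrt(5)/4 ≈ 2.9724e+10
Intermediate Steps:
G(X) = X**(3/2)
A(S, I) = I/S (A(S, I) = (2*I)/((2*S)) = (2*I)*(1/(2*S)) = I/S)
(A(-8, G(5)) + (120 + 5**2)*(-670 - 519))**2 = (5**(3/2)/(-8) + (120 + 5**2)*(-670 - 519))**2 = ((5*sqrt(5))*(-1/8) + (120 + 25)*(-1189))**2 = (-5*sqrt(5)/8 + 145*(-1189))**2 = (-5*sqrt(5)/8 - 172405)**2 = (-172405 - 5*sqrt(5)/8)**2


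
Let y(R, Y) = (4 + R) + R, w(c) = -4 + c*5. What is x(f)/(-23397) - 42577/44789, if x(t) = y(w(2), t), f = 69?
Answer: -996890693/1047928233 ≈ -0.95130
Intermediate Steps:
w(c) = -4 + 5*c
y(R, Y) = 4 + 2*R
x(t) = 16 (x(t) = 4 + 2*(-4 + 5*2) = 4 + 2*(-4 + 10) = 4 + 2*6 = 4 + 12 = 16)
x(f)/(-23397) - 42577/44789 = 16/(-23397) - 42577/44789 = 16*(-1/23397) - 42577*1/44789 = -16/23397 - 42577/44789 = -996890693/1047928233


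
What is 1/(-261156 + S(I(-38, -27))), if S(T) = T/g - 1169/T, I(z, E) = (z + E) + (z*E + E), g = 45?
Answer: -42030/10975566929 ≈ -3.8294e-6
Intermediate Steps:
I(z, E) = z + 2*E + E*z (I(z, E) = (E + z) + (E*z + E) = (E + z) + (E + E*z) = z + 2*E + E*z)
S(T) = -1169/T + T/45 (S(T) = T/45 - 1169/T = -1169/T + T/45)
1/(-261156 + S(I(-38, -27))) = 1/(-261156 + (-1169/(-38 + 2*(-27) - 27*(-38)) + (-38 + 2*(-27) - 27*(-38))/45)) = 1/(-261156 + (-1169/(-38 - 54 + 1026) + (-38 - 54 + 1026)/45)) = 1/(-261156 + (-1169/934 + (1/45)*934)) = 1/(-261156 + (-1169*1/934 + 934/45)) = 1/(-261156 + (-1169/934 + 934/45)) = 1/(-261156 + 819751/42030) = 1/(-10975566929/42030) = -42030/10975566929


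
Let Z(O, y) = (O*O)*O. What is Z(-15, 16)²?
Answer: 11390625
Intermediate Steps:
Z(O, y) = O³ (Z(O, y) = O²*O = O³)
Z(-15, 16)² = ((-15)³)² = (-3375)² = 11390625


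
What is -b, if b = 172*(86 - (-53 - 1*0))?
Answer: -23908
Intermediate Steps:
b = 23908 (b = 172*(86 - (-53 + 0)) = 172*(86 - 1*(-53)) = 172*(86 + 53) = 172*139 = 23908)
-b = -1*23908 = -23908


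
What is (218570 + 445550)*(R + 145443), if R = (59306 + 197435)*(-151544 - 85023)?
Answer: -40336193351780480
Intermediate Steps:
R = -60736448147 (R = 256741*(-236567) = -60736448147)
(218570 + 445550)*(R + 145443) = (218570 + 445550)*(-60736448147 + 145443) = 664120*(-60736302704) = -40336193351780480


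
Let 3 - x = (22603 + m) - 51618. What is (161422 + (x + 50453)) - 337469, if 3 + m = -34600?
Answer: -61973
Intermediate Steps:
m = -34603 (m = -3 - 34600 = -34603)
x = 63621 (x = 3 - ((22603 - 34603) - 51618) = 3 - (-12000 - 51618) = 3 - 1*(-63618) = 3 + 63618 = 63621)
(161422 + (x + 50453)) - 337469 = (161422 + (63621 + 50453)) - 337469 = (161422 + 114074) - 337469 = 275496 - 337469 = -61973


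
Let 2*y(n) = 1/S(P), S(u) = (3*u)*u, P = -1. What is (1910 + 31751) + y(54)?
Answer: 201967/6 ≈ 33661.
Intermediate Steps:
S(u) = 3*u²
y(n) = ⅙ (y(n) = 1/(2*((3*(-1)²))) = 1/(2*((3*1))) = (½)/3 = (½)*(⅓) = ⅙)
(1910 + 31751) + y(54) = (1910 + 31751) + ⅙ = 33661 + ⅙ = 201967/6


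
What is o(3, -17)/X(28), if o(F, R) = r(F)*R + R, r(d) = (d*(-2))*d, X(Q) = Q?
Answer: 289/28 ≈ 10.321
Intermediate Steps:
r(d) = -2*d² (r(d) = (-2*d)*d = -2*d²)
o(F, R) = R - 2*R*F² (o(F, R) = (-2*F²)*R + R = -2*R*F² + R = R - 2*R*F²)
o(3, -17)/X(28) = -17*(1 - 2*3²)/28 = -17*(1 - 2*9)*(1/28) = -17*(1 - 18)*(1/28) = -17*(-17)*(1/28) = 289*(1/28) = 289/28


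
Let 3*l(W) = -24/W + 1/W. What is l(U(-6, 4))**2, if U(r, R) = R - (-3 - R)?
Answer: 529/1089 ≈ 0.48577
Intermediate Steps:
U(r, R) = 3 + 2*R (U(r, R) = R + (3 + R) = 3 + 2*R)
l(W) = -23/(3*W) (l(W) = (-24/W + 1/W)/3 = (-23/W)/3 = -23/(3*W))
l(U(-6, 4))**2 = (-23/(3*(3 + 2*4)))**2 = (-23/(3*(3 + 8)))**2 = (-23/3/11)**2 = (-23/3*1/11)**2 = (-23/33)**2 = 529/1089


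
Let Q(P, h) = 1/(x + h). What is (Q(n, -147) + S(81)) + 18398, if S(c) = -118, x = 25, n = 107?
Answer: 2230159/122 ≈ 18280.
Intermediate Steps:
Q(P, h) = 1/(25 + h)
(Q(n, -147) + S(81)) + 18398 = (1/(25 - 147) - 118) + 18398 = (1/(-122) - 118) + 18398 = (-1/122 - 118) + 18398 = -14397/122 + 18398 = 2230159/122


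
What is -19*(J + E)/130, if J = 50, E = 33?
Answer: -1577/130 ≈ -12.131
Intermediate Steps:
-19*(J + E)/130 = -19*(50 + 33)/130 = -19*83*(1/130) = -1577*1/130 = -1577/130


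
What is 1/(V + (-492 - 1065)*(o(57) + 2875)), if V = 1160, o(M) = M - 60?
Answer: -1/4470544 ≈ -2.2369e-7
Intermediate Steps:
o(M) = -60 + M
1/(V + (-492 - 1065)*(o(57) + 2875)) = 1/(1160 + (-492 - 1065)*((-60 + 57) + 2875)) = 1/(1160 - 1557*(-3 + 2875)) = 1/(1160 - 1557*2872) = 1/(1160 - 4471704) = 1/(-4470544) = -1/4470544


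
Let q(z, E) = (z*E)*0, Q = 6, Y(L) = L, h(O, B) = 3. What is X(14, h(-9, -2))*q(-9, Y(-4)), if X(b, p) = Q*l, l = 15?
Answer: 0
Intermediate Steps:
q(z, E) = 0 (q(z, E) = (E*z)*0 = 0)
X(b, p) = 90 (X(b, p) = 6*15 = 90)
X(14, h(-9, -2))*q(-9, Y(-4)) = 90*0 = 0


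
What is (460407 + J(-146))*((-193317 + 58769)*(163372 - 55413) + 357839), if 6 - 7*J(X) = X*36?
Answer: -46889311998379923/7 ≈ -6.6985e+15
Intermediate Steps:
J(X) = 6/7 - 36*X/7 (J(X) = 6/7 - X*36/7 = 6/7 - 36*X/7)
(460407 + J(-146))*((-193317 + 58769)*(163372 - 55413) + 357839) = (460407 + (6/7 - 36/7*(-146)))*((-193317 + 58769)*(163372 - 55413) + 357839) = (460407 + (6/7 + 5256/7))*(-134548*107959 + 357839) = (460407 + 5262/7)*(-14525667532 + 357839) = (3228111/7)*(-14525309693) = -46889311998379923/7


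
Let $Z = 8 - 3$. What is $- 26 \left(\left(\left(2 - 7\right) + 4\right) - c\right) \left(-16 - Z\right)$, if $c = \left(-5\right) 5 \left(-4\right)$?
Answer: $-55146$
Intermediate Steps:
$Z = 5$ ($Z = 8 - 3 = 5$)
$c = 100$ ($c = \left(-25\right) \left(-4\right) = 100$)
$- 26 \left(\left(\left(2 - 7\right) + 4\right) - c\right) \left(-16 - Z\right) = - 26 \left(\left(\left(2 - 7\right) + 4\right) - 100\right) \left(-16 - 5\right) = - 26 \left(\left(-5 + 4\right) - 100\right) \left(-16 - 5\right) = - 26 \left(-1 - 100\right) \left(-21\right) = \left(-26\right) \left(-101\right) \left(-21\right) = 2626 \left(-21\right) = -55146$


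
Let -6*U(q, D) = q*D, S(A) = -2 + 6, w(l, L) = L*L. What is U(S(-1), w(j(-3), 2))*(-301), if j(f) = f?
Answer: 2408/3 ≈ 802.67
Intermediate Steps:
w(l, L) = L**2
S(A) = 4
U(q, D) = -D*q/6 (U(q, D) = -q*D/6 = -D*q/6)
U(S(-1), w(j(-3), 2))*(-301) = -1/6*2**2*4*(-301) = -1/6*4*4*(-301) = -8/3*(-301) = 2408/3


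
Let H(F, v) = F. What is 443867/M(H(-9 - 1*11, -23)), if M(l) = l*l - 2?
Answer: 443867/398 ≈ 1115.2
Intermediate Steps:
M(l) = -2 + l**2 (M(l) = l**2 - 2 = -2 + l**2)
443867/M(H(-9 - 1*11, -23)) = 443867/(-2 + (-9 - 1*11)**2) = 443867/(-2 + (-9 - 11)**2) = 443867/(-2 + (-20)**2) = 443867/(-2 + 400) = 443867/398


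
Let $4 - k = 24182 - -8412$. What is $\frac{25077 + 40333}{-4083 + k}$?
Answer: $- \frac{2110}{1183} \approx -1.7836$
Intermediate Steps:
$k = -32590$ ($k = 4 - \left(24182 - -8412\right) = 4 - \left(24182 + 8412\right) = 4 - 32594 = -32590$)
$\frac{25077 + 40333}{-4083 + k} = \frac{25077 + 40333}{-4083 - 32590} = \frac{65410}{-36673} = 65410 \left(- \frac{1}{36673}\right) = - \frac{2110}{1183}$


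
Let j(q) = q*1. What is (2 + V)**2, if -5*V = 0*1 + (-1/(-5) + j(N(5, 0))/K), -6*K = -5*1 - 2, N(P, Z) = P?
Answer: 37249/30625 ≈ 1.2163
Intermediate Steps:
j(q) = q
K = 7/6 (K = -(-5*1 - 2)/6 = -(-5 - 2)/6 = -1/6*(-7) = 7/6 ≈ 1.1667)
V = -157/175 (V = -(0*1 + (-1/(-5) + 5/(7/6)))/5 = -(0 + (-1*(-1/5) + 5*(6/7)))/5 = -(0 + (1/5 + 30/7))/5 = -(0 + 157/35)/5 = -1/5*157/35 = -157/175 ≈ -0.89714)
(2 + V)**2 = (2 - 157/175)**2 = (193/175)**2 = 37249/30625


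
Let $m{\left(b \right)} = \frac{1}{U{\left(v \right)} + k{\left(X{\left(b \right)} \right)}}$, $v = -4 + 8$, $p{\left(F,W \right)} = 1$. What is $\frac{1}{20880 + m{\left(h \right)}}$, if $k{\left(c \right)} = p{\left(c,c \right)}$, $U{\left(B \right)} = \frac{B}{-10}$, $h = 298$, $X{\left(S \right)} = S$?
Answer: $\frac{3}{62645} \approx 4.7889 \cdot 10^{-5}$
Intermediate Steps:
$v = 4$
$U{\left(B \right)} = - \frac{B}{10}$ ($U{\left(B \right)} = B \left(- \frac{1}{10}\right) = - \frac{B}{10}$)
$k{\left(c \right)} = 1$
$m{\left(b \right)} = \frac{5}{3}$ ($m{\left(b \right)} = \frac{1}{\left(- \frac{1}{10}\right) 4 + 1} = \frac{1}{- \frac{2}{5} + 1} = \frac{1}{\frac{3}{5}} = \frac{5}{3}$)
$\frac{1}{20880 + m{\left(h \right)}} = \frac{1}{20880 + \frac{5}{3}} = \frac{1}{\frac{62645}{3}} = \frac{3}{62645}$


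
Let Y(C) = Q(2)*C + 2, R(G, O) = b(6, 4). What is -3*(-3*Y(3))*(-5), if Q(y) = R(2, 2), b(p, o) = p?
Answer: -900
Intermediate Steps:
R(G, O) = 6
Q(y) = 6
Y(C) = 2 + 6*C (Y(C) = 6*C + 2 = 2 + 6*C)
-3*(-3*Y(3))*(-5) = -3*(-3*(2 + 6*3))*(-5) = -3*(-3*(2 + 18))*(-5) = -3*(-3*20)*(-5) = -(-180)*(-5) = -3*300 = -900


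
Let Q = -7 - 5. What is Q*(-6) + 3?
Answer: 75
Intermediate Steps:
Q = -12
Q*(-6) + 3 = -12*(-6) + 3 = 72 + 3 = 75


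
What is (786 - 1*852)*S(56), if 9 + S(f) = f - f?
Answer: 594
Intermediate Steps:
S(f) = -9 (S(f) = -9 + (f - f) = -9 + 0 = -9)
(786 - 1*852)*S(56) = (786 - 1*852)*(-9) = (786 - 852)*(-9) = -66*(-9) = 594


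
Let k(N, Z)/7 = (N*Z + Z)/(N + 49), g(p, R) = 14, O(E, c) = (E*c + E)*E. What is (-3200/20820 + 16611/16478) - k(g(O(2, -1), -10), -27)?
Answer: 112366783/2450514 ≈ 45.854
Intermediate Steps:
O(E, c) = E*(E + E*c) (O(E, c) = (E + E*c)*E = E*(E + E*c))
k(N, Z) = 7*(Z + N*Z)/(49 + N) (k(N, Z) = 7*((N*Z + Z)/(N + 49)) = 7*((Z + N*Z)/(49 + N)) = 7*(Z + N*Z)/(49 + N))
(-3200/20820 + 16611/16478) - k(g(O(2, -1), -10), -27) = (-3200/20820 + 16611/16478) - 7*(-27)*(1 + 14)/(49 + 14) = (-3200*1/20820 + 16611*(1/16478)) - 7*(-27)*15/63 = (-160/1041 + 2373/2354) - 7*(-27)*15/63 = 2093653/2450514 - 1*(-45) = 2093653/2450514 + 45 = 112366783/2450514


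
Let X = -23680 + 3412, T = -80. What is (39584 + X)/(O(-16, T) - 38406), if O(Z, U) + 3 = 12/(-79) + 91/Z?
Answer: -24415424/48556357 ≈ -0.50283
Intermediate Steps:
X = -20268
O(Z, U) = -249/79 + 91/Z (O(Z, U) = -3 + (12/(-79) + 91/Z) = -3 + (12*(-1/79) + 91/Z) = -3 + (-12/79 + 91/Z) = -249/79 + 91/Z)
(39584 + X)/(O(-16, T) - 38406) = (39584 - 20268)/((-249/79 + 91/(-16)) - 38406) = 19316/((-249/79 + 91*(-1/16)) - 38406) = 19316/((-249/79 - 91/16) - 38406) = 19316/(-11173/1264 - 38406) = 19316/(-48556357/1264) = 19316*(-1264/48556357) = -24415424/48556357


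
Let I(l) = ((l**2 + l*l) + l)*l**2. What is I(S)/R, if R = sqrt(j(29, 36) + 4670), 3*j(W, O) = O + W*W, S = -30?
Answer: 1593000*sqrt(44661)/14887 ≈ 22614.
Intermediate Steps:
j(W, O) = O/3 + W**2/3 (j(W, O) = (O + W*W)/3 = (O + W**2)/3 = O/3 + W**2/3)
R = sqrt(44661)/3 (R = sqrt(((1/3)*36 + (1/3)*29**2) + 4670) = sqrt((12 + (1/3)*841) + 4670) = sqrt((12 + 841/3) + 4670) = sqrt(877/3 + 4670) = sqrt(14887/3) = sqrt(44661)/3 ≈ 70.444)
I(l) = l**2*(l + 2*l**2) (I(l) = ((l**2 + l**2) + l)*l**2 = (2*l**2 + l)*l**2 = (l + 2*l**2)*l**2 = l**2*(l + 2*l**2))
I(S)/R = ((-30)**3*(1 + 2*(-30)))/((sqrt(44661)/3)) = (-27000*(1 - 60))*(sqrt(44661)/14887) = (-27000*(-59))*(sqrt(44661)/14887) = 1593000*(sqrt(44661)/14887) = 1593000*sqrt(44661)/14887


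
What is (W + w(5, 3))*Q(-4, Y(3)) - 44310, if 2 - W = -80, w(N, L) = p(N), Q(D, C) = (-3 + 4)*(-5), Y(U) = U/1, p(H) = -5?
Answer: -44695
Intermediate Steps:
Y(U) = U (Y(U) = U*1 = U)
Q(D, C) = -5 (Q(D, C) = 1*(-5) = -5)
w(N, L) = -5
W = 82 (W = 2 - 1*(-80) = 2 + 80 = 82)
(W + w(5, 3))*Q(-4, Y(3)) - 44310 = (82 - 5)*(-5) - 44310 = 77*(-5) - 44310 = -385 - 44310 = -44695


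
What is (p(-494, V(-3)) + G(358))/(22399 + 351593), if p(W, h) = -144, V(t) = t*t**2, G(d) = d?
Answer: 107/186996 ≈ 0.00057220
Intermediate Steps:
V(t) = t**3
(p(-494, V(-3)) + G(358))/(22399 + 351593) = (-144 + 358)/(22399 + 351593) = 214/373992 = 214*(1/373992) = 107/186996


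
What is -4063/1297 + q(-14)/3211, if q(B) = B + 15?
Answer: -13044996/4164667 ≈ -3.1323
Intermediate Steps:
q(B) = 15 + B
-4063/1297 + q(-14)/3211 = -4063/1297 + (15 - 14)/3211 = -4063*1/1297 + 1*(1/3211) = -4063/1297 + 1/3211 = -13044996/4164667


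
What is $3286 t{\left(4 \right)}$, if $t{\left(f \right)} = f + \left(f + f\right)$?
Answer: $39432$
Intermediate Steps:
$t{\left(f \right)} = 3 f$ ($t{\left(f \right)} = f + 2 f = 3 f$)
$3286 t{\left(4 \right)} = 3286 \cdot 3 \cdot 4 = 3286 \cdot 12 = 39432$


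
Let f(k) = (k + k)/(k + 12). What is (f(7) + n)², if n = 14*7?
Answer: 3519376/361 ≈ 9749.0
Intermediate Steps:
n = 98
f(k) = 2*k/(12 + k) (f(k) = (2*k)/(12 + k) = 2*k/(12 + k))
(f(7) + n)² = (2*7/(12 + 7) + 98)² = (2*7/19 + 98)² = (2*7*(1/19) + 98)² = (14/19 + 98)² = (1876/19)² = 3519376/361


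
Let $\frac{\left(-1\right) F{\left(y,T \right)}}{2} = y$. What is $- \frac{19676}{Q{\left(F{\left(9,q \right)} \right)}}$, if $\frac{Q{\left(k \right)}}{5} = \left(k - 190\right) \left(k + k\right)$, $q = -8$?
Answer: $- \frac{4919}{9360} \approx -0.52553$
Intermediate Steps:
$F{\left(y,T \right)} = - 2 y$
$Q{\left(k \right)} = 10 k \left(-190 + k\right)$ ($Q{\left(k \right)} = 5 \left(k - 190\right) \left(k + k\right) = 5 \left(-190 + k\right) 2 k = 5 \cdot 2 k \left(-190 + k\right) = 10 k \left(-190 + k\right)$)
$- \frac{19676}{Q{\left(F{\left(9,q \right)} \right)}} = - \frac{19676}{10 \left(\left(-2\right) 9\right) \left(-190 - 18\right)} = - \frac{19676}{10 \left(-18\right) \left(-190 - 18\right)} = - \frac{19676}{10 \left(-18\right) \left(-208\right)} = - \frac{19676}{37440} = \left(-19676\right) \frac{1}{37440} = - \frac{4919}{9360}$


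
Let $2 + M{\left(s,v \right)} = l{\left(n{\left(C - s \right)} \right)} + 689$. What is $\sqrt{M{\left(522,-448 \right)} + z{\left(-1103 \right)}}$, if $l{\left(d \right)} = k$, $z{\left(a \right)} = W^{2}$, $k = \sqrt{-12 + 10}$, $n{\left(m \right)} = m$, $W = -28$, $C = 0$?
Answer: $\sqrt{1471 + i \sqrt{2}} \approx 38.354 + 0.0184 i$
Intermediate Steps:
$k = i \sqrt{2}$ ($k = \sqrt{-2} = i \sqrt{2} \approx 1.4142 i$)
$z{\left(a \right)} = 784$ ($z{\left(a \right)} = \left(-28\right)^{2} = 784$)
$l{\left(d \right)} = i \sqrt{2}$
$M{\left(s,v \right)} = 687 + i \sqrt{2}$ ($M{\left(s,v \right)} = -2 + \left(i \sqrt{2} + 689\right) = -2 + \left(689 + i \sqrt{2}\right) = 687 + i \sqrt{2}$)
$\sqrt{M{\left(522,-448 \right)} + z{\left(-1103 \right)}} = \sqrt{\left(687 + i \sqrt{2}\right) + 784} = \sqrt{1471 + i \sqrt{2}}$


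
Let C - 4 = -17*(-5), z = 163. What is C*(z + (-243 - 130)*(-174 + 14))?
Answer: 5326027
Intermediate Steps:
C = 89 (C = 4 - 17*(-5) = 4 + 85 = 89)
C*(z + (-243 - 130)*(-174 + 14)) = 89*(163 + (-243 - 130)*(-174 + 14)) = 89*(163 - 373*(-160)) = 89*(163 + 59680) = 89*59843 = 5326027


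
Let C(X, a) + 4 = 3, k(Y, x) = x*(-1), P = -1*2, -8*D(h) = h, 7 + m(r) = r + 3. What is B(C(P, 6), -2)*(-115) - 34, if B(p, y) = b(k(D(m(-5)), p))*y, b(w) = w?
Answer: 196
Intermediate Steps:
m(r) = -4 + r (m(r) = -7 + (r + 3) = -7 + (3 + r) = -4 + r)
D(h) = -h/8
P = -2
k(Y, x) = -x
C(X, a) = -1 (C(X, a) = -4 + 3 = -1)
B(p, y) = -p*y (B(p, y) = (-p)*y = -p*y)
B(C(P, 6), -2)*(-115) - 34 = -1*(-1)*(-2)*(-115) - 34 = -2*(-115) - 34 = 230 - 34 = 196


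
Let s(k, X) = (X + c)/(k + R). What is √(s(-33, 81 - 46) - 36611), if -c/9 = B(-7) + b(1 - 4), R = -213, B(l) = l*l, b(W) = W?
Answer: I*√2215458042/246 ≈ 191.34*I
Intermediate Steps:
B(l) = l²
c = -414 (c = -9*((-7)² + (1 - 4)) = -9*(49 - 3) = -9*46 = -414)
s(k, X) = (-414 + X)/(-213 + k) (s(k, X) = (X - 414)/(k - 213) = (-414 + X)/(-213 + k))
√(s(-33, 81 - 46) - 36611) = √((-414 + (81 - 46))/(-213 - 33) - 36611) = √((-414 + 35)/(-246) - 36611) = √(-1/246*(-379) - 36611) = √(379/246 - 36611) = √(-9005927/246) = I*√2215458042/246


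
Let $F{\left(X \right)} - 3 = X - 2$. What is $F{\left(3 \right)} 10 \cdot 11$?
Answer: $440$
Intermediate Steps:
$F{\left(X \right)} = 1 + X$ ($F{\left(X \right)} = 3 + \left(X - 2\right) = 3 + \left(-2 + X\right) = 1 + X$)
$F{\left(3 \right)} 10 \cdot 11 = \left(1 + 3\right) 10 \cdot 11 = 4 \cdot 10 \cdot 11 = 40 \cdot 11 = 440$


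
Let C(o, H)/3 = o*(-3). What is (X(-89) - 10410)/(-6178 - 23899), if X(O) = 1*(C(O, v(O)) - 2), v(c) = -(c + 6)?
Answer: 9611/30077 ≈ 0.31955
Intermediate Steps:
v(c) = -6 - c (v(c) = -(6 + c) = -6 - c)
C(o, H) = -9*o (C(o, H) = 3*(o*(-3)) = 3*(-3*o) = -9*o)
X(O) = -2 - 9*O (X(O) = 1*(-9*O - 2) = 1*(-2 - 9*O) = -2 - 9*O)
(X(-89) - 10410)/(-6178 - 23899) = ((-2 - 9*(-89)) - 10410)/(-6178 - 23899) = ((-2 + 801) - 10410)/(-30077) = (799 - 10410)*(-1/30077) = -9611*(-1/30077) = 9611/30077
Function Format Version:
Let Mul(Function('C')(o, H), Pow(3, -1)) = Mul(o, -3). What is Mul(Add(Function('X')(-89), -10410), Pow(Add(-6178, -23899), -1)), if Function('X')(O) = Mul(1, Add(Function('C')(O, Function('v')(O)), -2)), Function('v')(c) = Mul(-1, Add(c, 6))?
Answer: Rational(9611, 30077) ≈ 0.31955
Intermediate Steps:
Function('v')(c) = Add(-6, Mul(-1, c)) (Function('v')(c) = Mul(-1, Add(6, c)) = Add(-6, Mul(-1, c)))
Function('C')(o, H) = Mul(-9, o) (Function('C')(o, H) = Mul(3, Mul(o, -3)) = Mul(3, Mul(-3, o)) = Mul(-9, o))
Function('X')(O) = Add(-2, Mul(-9, O)) (Function('X')(O) = Mul(1, Add(Mul(-9, O), -2)) = Mul(1, Add(-2, Mul(-9, O))) = Add(-2, Mul(-9, O)))
Mul(Add(Function('X')(-89), -10410), Pow(Add(-6178, -23899), -1)) = Mul(Add(Add(-2, Mul(-9, -89)), -10410), Pow(Add(-6178, -23899), -1)) = Mul(Add(Add(-2, 801), -10410), Pow(-30077, -1)) = Mul(Add(799, -10410), Rational(-1, 30077)) = Mul(-9611, Rational(-1, 30077)) = Rational(9611, 30077)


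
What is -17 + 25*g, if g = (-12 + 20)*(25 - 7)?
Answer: 3583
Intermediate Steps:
g = 144 (g = 8*18 = 144)
-17 + 25*g = -17 + 25*144 = -17 + 3600 = 3583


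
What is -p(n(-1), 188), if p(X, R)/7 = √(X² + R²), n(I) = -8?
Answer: -28*√2213 ≈ -1317.2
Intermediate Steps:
p(X, R) = 7*√(R² + X²) (p(X, R) = 7*√(X² + R²) = 7*√(R² + X²))
-p(n(-1), 188) = -7*√(188² + (-8)²) = -7*√(35344 + 64) = -7*√35408 = -7*4*√2213 = -28*√2213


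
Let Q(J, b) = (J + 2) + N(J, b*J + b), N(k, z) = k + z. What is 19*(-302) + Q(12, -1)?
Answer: -5725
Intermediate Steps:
Q(J, b) = 2 + b + 2*J + J*b (Q(J, b) = (J + 2) + (J + (b*J + b)) = (2 + J) + (J + (J*b + b)) = (2 + J) + (J + (b + J*b)) = (2 + J) + (J + b + J*b) = 2 + b + 2*J + J*b)
19*(-302) + Q(12, -1) = 19*(-302) + (2 + 2*12 - (1 + 12)) = -5738 + (2 + 24 - 1*13) = -5738 + (2 + 24 - 13) = -5738 + 13 = -5725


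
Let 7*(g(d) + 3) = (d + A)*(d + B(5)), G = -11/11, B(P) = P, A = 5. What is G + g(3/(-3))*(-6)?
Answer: 23/7 ≈ 3.2857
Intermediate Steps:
G = -1 (G = -11*1/11 = -1)
g(d) = -3 + (5 + d)**2/7 (g(d) = -3 + ((d + 5)*(d + 5))/7 = -3 + ((5 + d)*(5 + d))/7 = -3 + (5 + d)**2/7)
G + g(3/(-3))*(-6) = -1 + (4/7 + (3/(-3))**2/7 + 10*(3/(-3))/7)*(-6) = -1 + (4/7 + (3*(-1/3))**2/7 + 10*(3*(-1/3))/7)*(-6) = -1 + (4/7 + (1/7)*(-1)**2 + (10/7)*(-1))*(-6) = -1 + (4/7 + (1/7)*1 - 10/7)*(-6) = -1 + (4/7 + 1/7 - 10/7)*(-6) = -1 - 5/7*(-6) = -1 + 30/7 = 23/7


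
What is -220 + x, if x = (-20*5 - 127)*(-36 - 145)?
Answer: 40867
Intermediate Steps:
x = 41087 (x = (-100 - 127)*(-181) = -227*(-181) = 41087)
-220 + x = -220 + 41087 = 40867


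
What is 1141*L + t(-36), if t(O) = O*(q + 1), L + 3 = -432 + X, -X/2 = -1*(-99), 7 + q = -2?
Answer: -721965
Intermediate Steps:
q = -9 (q = -7 - 2 = -9)
X = -198 (X = -(-2)*(-99) = -2*99 = -198)
L = -633 (L = -3 + (-432 - 198) = -3 - 630 = -633)
t(O) = -8*O (t(O) = O*(-9 + 1) = O*(-8) = -8*O)
1141*L + t(-36) = 1141*(-633) - 8*(-36) = -722253 + 288 = -721965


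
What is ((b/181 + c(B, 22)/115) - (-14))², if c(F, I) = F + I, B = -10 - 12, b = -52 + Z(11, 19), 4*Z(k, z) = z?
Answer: 98942809/524176 ≈ 188.76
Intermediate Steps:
Z(k, z) = z/4
b = -189/4 (b = -52 + (¼)*19 = -52 + 19/4 = -189/4 ≈ -47.250)
B = -22
((b/181 + c(B, 22)/115) - (-14))² = ((-189/4/181 + (-22 + 22)/115) - (-14))² = ((-189/4*1/181 + 0*(1/115)) - 1*(-14))² = ((-189/724 + 0) + 14)² = (-189/724 + 14)² = (9947/724)² = 98942809/524176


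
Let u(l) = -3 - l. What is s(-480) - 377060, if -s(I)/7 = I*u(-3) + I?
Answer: -373700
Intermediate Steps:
s(I) = -7*I (s(I) = -7*(I*(-3 - 1*(-3)) + I) = -7*(I*(-3 + 3) + I) = -7*(I*0 + I) = -7*(0 + I) = -7*I)
s(-480) - 377060 = -7*(-480) - 377060 = 3360 - 377060 = -373700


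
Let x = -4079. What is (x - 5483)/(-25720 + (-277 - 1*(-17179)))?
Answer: 4781/4409 ≈ 1.0844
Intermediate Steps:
(x - 5483)/(-25720 + (-277 - 1*(-17179))) = (-4079 - 5483)/(-25720 + (-277 - 1*(-17179))) = -9562/(-25720 + (-277 + 17179)) = -9562/(-25720 + 16902) = -9562/(-8818) = -9562*(-1/8818) = 4781/4409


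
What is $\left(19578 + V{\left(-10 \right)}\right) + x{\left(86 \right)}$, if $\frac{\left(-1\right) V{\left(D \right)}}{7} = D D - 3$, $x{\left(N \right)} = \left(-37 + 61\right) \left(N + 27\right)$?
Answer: $21611$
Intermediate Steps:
$x{\left(N \right)} = 648 + 24 N$ ($x{\left(N \right)} = 24 \left(27 + N\right) = 648 + 24 N$)
$V{\left(D \right)} = 21 - 7 D^{2}$ ($V{\left(D \right)} = - 7 \left(D D - 3\right) = - 7 \left(D^{2} - 3\right) = - 7 \left(-3 + D^{2}\right) = 21 - 7 D^{2}$)
$\left(19578 + V{\left(-10 \right)}\right) + x{\left(86 \right)} = \left(19578 + \left(21 - 7 \left(-10\right)^{2}\right)\right) + \left(648 + 24 \cdot 86\right) = \left(19578 + \left(21 - 700\right)\right) + \left(648 + 2064\right) = \left(19578 + \left(21 - 700\right)\right) + 2712 = \left(19578 - 679\right) + 2712 = 18899 + 2712 = 21611$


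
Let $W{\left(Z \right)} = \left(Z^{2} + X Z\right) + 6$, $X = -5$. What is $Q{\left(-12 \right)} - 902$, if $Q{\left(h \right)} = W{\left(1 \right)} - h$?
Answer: $-888$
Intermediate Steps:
$W{\left(Z \right)} = 6 + Z^{2} - 5 Z$ ($W{\left(Z \right)} = \left(Z^{2} - 5 Z\right) + 6 = 6 + Z^{2} - 5 Z$)
$Q{\left(h \right)} = 2 - h$ ($Q{\left(h \right)} = \left(6 + 1^{2} - 5\right) - h = \left(6 + 1 - 5\right) - h = 2 - h$)
$Q{\left(-12 \right)} - 902 = \left(2 - -12\right) - 902 = \left(2 + 12\right) + \left(-1985 + 1083\right) = 14 - 902 = -888$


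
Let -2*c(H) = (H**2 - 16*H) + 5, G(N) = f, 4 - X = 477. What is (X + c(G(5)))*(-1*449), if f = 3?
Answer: 204744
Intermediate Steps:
X = -473 (X = 4 - 1*477 = 4 - 477 = -473)
G(N) = 3
c(H) = -5/2 + 8*H - H**2/2 (c(H) = -((H**2 - 16*H) + 5)/2 = -(5 + H**2 - 16*H)/2 = -5/2 + 8*H - H**2/2)
(X + c(G(5)))*(-1*449) = (-473 + (-5/2 + 8*3 - 1/2*3**2))*(-1*449) = (-473 + (-5/2 + 24 - 1/2*9))*(-449) = (-473 + (-5/2 + 24 - 9/2))*(-449) = (-473 + 17)*(-449) = -456*(-449) = 204744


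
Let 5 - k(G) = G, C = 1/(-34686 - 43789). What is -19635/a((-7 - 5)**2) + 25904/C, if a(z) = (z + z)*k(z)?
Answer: -27125902035055/13344 ≈ -2.0328e+9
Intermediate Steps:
C = -1/78475 (C = 1/(-78475) = -1/78475 ≈ -1.2743e-5)
k(G) = 5 - G
a(z) = 2*z*(5 - z) (a(z) = (z + z)*(5 - z) = (2*z)*(5 - z) = 2*z*(5 - z))
-19635/a((-7 - 5)**2) + 25904/C = -19635*1/(2*(-7 - 5)**2*(5 - (-7 - 5)**2)) + 25904/(-1/78475) = -19635*1/(288*(5 - 1*(-12)**2)) + 25904*(-78475) = -19635*1/(288*(5 - 1*144)) - 2032816400 = -19635*1/(288*(5 - 144)) - 2032816400 = -19635/(2*144*(-139)) - 2032816400 = -19635/(-40032) - 2032816400 = -19635*(-1/40032) - 2032816400 = 6545/13344 - 2032816400 = -27125902035055/13344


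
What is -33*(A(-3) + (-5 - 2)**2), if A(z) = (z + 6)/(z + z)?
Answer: -3201/2 ≈ -1600.5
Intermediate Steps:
A(z) = (6 + z)/(2*z) (A(z) = (6 + z)/((2*z)) = (6 + z)*(1/(2*z)) = (6 + z)/(2*z))
-33*(A(-3) + (-5 - 2)**2) = -33*((1/2)*(6 - 3)/(-3) + (-5 - 2)**2) = -33*((1/2)*(-1/3)*3 + (-7)**2) = -33*(-1/2 + 49) = -33*97/2 = -3201/2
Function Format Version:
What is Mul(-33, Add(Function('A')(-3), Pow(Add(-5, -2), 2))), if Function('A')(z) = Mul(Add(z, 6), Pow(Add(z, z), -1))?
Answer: Rational(-3201, 2) ≈ -1600.5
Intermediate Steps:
Function('A')(z) = Mul(Rational(1, 2), Pow(z, -1), Add(6, z)) (Function('A')(z) = Mul(Add(6, z), Pow(Mul(2, z), -1)) = Mul(Add(6, z), Mul(Rational(1, 2), Pow(z, -1))) = Mul(Rational(1, 2), Pow(z, -1), Add(6, z)))
Mul(-33, Add(Function('A')(-3), Pow(Add(-5, -2), 2))) = Mul(-33, Add(Mul(Rational(1, 2), Pow(-3, -1), Add(6, -3)), Pow(Add(-5, -2), 2))) = Mul(-33, Add(Mul(Rational(1, 2), Rational(-1, 3), 3), Pow(-7, 2))) = Mul(-33, Add(Rational(-1, 2), 49)) = Mul(-33, Rational(97, 2)) = Rational(-3201, 2)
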